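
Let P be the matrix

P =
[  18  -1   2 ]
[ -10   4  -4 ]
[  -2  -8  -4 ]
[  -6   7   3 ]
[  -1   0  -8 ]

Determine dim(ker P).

Row reduce to echelon form.
R2 ← R2 + (5/9)·R1: [0, 31/9, -26/9]
R3 ← R3 + (1/9)·R1: [0, -73/9, -34/9]
R4 ← R4 + (1/3)·R1: [0, 20/3, 11/3]
R5 ← R5 + (1/18)·R1: [0, -1/18, -71/9]
R3 ← R3 + (73/31)·R2: [0, 0, -328/31]
R4 ← R4 − (60/31)·R2: [0, 0, 287/31]
R5 ← R5 + (1/62)·R2: [0, 0, -246/31]
R4 ← R4 + (7/8)·R3: [0, 0, 0]
R5 ← R5 − (3/4)·R3: [0, 0, 0]
3 nonzero rows, so rank(P) = 3.
P has 3 columns; by rank–nullity, nullity = 3 − 3 = 0.

0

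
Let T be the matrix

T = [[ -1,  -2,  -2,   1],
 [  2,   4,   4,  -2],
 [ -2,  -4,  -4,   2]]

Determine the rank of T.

Row reduce to echelon form.
R2 ← R2 + (2)·R1: [0, 0, 0, 0]
R3 ← R3 − (2)·R1: [0, 0, 0, 0]
Echelon form has 1 nonzero row, so rank(T) = 1.

1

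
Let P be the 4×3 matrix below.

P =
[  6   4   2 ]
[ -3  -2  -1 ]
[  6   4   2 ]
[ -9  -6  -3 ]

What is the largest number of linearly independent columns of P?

1

Row reduce to echelon form.
R2 ← R2 + (1/2)·R1: [0, 0, 0]
R3 ← R3 − R1: [0, 0, 0]
R4 ← R4 + (3/2)·R1: [0, 0, 0]
Echelon form has 1 nonzero row, so rank(P) = 1.
The rank gives the maximum number of linearly independent columns: 1.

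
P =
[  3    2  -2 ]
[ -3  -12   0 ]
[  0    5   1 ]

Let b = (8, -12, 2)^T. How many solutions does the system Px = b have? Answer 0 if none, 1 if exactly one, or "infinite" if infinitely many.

Row reduce the augmented matrix [P | b].
R2 ← R2 + R1: [0, -10, -2, -4]
R3 ← R3 + (1/2)·R2: [0, 0, 0, 0]
The echelon form has 2 nonzero rows, and every pivot lies in the first 3 columns, so rank(P) = rank([P|b]) = 2.
The system is consistent.
rank = 2 < 3 unknowns, so there are infinitely many solutions.

infinite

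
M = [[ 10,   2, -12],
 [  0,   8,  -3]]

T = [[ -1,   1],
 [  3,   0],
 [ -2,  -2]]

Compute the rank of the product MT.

2

First compute MT:
[[ 20,  34],
 [ 30,   6]]
Now row reduce the product.
R2 ← R2 − (3/2)·R1: [0, -45]
2 nonzero rows, so rank(MT) = 2.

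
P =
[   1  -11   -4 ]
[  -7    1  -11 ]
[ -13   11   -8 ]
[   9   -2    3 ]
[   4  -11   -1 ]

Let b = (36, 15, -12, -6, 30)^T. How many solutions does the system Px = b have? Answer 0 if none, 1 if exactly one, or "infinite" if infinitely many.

1

Row reduce the augmented matrix [P | b].
R2 ← R2 + (7)·R1: [0, -76, -39, 267]
R3 ← R3 + (13)·R1: [0, -132, -60, 456]
R4 ← R4 − (9)·R1: [0, 97, 39, -330]
R5 ← R5 − (4)·R1: [0, 33, 15, -114]
R3 ← R3 − (33/19)·R2: [0, 0, 147/19, -147/19]
R4 ← R4 + (97/76)·R2: [0, 0, -819/76, 819/76]
R5 ← R5 + (33/76)·R2: [0, 0, -147/76, 147/76]
R4 ← R4 + (39/28)·R3: [0, 0, 0, 0]
R5 ← R5 + (1/4)·R3: [0, 0, 0, 0]
The echelon form has 3 nonzero rows, and every pivot lies in the first 3 columns, so rank(P) = rank([P|b]) = 3.
The system is consistent.
rank = 3 = number of unknowns, so the solution is unique.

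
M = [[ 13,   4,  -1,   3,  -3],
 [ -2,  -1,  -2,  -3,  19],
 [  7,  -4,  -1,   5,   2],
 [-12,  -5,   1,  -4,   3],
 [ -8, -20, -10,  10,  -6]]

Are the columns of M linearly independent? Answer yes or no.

Row reduce M to echelon form.
R2 ← R2 + (2/13)·R1: [0, -5/13, -28/13, -33/13, 241/13]
R3 ← R3 − (7/13)·R1: [0, -80/13, -6/13, 44/13, 47/13]
R4 ← R4 + (12/13)·R1: [0, -17/13, 1/13, -16/13, 3/13]
R5 ← R5 + (8/13)·R1: [0, -228/13, -138/13, 154/13, -102/13]
R3 ← R3 − (16)·R2: [0, 0, 34, 44, -293]
R4 ← R4 − (17/5)·R2: [0, 0, 37/5, 37/5, -314/5]
R5 ← R5 − (228/5)·R2: [0, 0, 438/5, 638/5, -4266/5]
R4 ← R4 − (37/170)·R3: [0, 0, 0, -37/17, 33/34]
R5 ← R5 − (219/85)·R3: [0, 0, 0, 242/17, -1671/17]
R5 ← R5 + (242/37)·R4: [0, 0, 0, 0, -3402/37]
5 pivots among 5 columns.
Every column is a pivot column, so the columns are linearly independent.

yes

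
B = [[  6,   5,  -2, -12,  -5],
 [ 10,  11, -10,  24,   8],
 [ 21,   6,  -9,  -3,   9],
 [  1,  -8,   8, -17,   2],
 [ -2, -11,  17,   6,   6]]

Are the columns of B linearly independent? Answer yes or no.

Row reduce B to echelon form.
R2 ← R2 − (5/3)·R1: [0, 8/3, -20/3, 44, 49/3]
R3 ← R3 − (7/2)·R1: [0, -23/2, -2, 39, 53/2]
R4 ← R4 − (1/6)·R1: [0, -53/6, 25/3, -15, 17/6]
R5 ← R5 + (1/3)·R1: [0, -28/3, 49/3, 2, 13/3]
R3 ← R3 + (69/16)·R2: [0, 0, -123/4, 915/4, 1551/16]
R4 ← R4 + (53/16)·R2: [0, 0, -55/4, 523/4, 911/16]
R5 ← R5 + (7/2)·R2: [0, 0, -7, 156, 123/2]
R4 ← R4 − (55/123)·R3: [0, 0, 0, 1167/41, 2229/164]
R5 ← R5 − (28/123)·R3: [0, 0, 0, 4261/41, 6467/164]
R5 ← R5 − (4261/1167)·R4: [0, 0, 0, 0, -3965/389]
5 pivots among 5 columns.
Every column is a pivot column, so the columns are linearly independent.

yes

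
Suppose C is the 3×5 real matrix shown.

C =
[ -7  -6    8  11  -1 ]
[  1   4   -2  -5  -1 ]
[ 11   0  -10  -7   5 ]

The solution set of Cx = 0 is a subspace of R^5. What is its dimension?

Row reduce to echelon form.
R2 ← R2 + (1/7)·R1: [0, 22/7, -6/7, -24/7, -8/7]
R3 ← R3 + (11/7)·R1: [0, -66/7, 18/7, 72/7, 24/7]
R3 ← R3 + (3)·R2: [0, 0, 0, 0, 0]
2 nonzero rows, so rank(C) = 2.
C has 5 columns; by rank–nullity, nullity = 5 − 2 = 3.

3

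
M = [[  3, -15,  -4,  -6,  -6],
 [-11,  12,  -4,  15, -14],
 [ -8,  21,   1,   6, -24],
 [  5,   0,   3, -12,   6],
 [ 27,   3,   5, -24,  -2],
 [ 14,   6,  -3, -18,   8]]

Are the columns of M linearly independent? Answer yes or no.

Row reduce M to echelon form.
R2 ← R2 + (11/3)·R1: [0, -43, -56/3, -7, -36]
R3 ← R3 + (8/3)·R1: [0, -19, -29/3, -10, -40]
R4 ← R4 − (5/3)·R1: [0, 25, 29/3, -2, 16]
R5 ← R5 − (9)·R1: [0, 138, 41, 30, 52]
R6 ← R6 − (14/3)·R1: [0, 76, 47/3, 10, 36]
R3 ← R3 − (19/43)·R2: [0, 0, -61/43, -297/43, -1036/43]
R4 ← R4 + (25/43)·R2: [0, 0, -51/43, -261/43, -212/43]
R5 ← R5 + (138/43)·R2: [0, 0, -813/43, 324/43, -2732/43]
R6 ← R6 + (76/43)·R2: [0, 0, -745/43, -102/43, -1188/43]
R4 ← R4 − (51/61)·R3: [0, 0, 0, -18/61, 928/61]
R5 ← R5 − (813/61)·R3: [0, 0, 0, 6075/61, 15712/61]
R6 ← R6 − (745/61)·R3: [0, 0, 0, 5001/61, 16264/61]
R5 ← R5 + (675/2)·R4: [0, 0, 0, 0, 5392]
R6 ← R6 + (1667/6)·R4: [0, 0, 0, 0, 13480/3]
R6 ← R6 − (5/6)·R5: [0, 0, 0, 0, 0]
5 pivots among 5 columns.
Every column is a pivot column, so the columns are linearly independent.

yes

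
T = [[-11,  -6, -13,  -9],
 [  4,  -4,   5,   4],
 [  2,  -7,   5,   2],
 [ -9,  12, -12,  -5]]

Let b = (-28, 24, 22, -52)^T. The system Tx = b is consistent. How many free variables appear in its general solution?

Row reduce the augmented matrix [T | b].
R2 ← R2 + (4/11)·R1: [0, -68/11, 3/11, 8/11, 152/11]
R3 ← R3 + (2/11)·R1: [0, -89/11, 29/11, 4/11, 186/11]
R4 ← R4 − (9/11)·R1: [0, 186/11, -15/11, 26/11, -320/11]
R3 ← R3 − (89/68)·R2: [0, 0, 155/68, -10/17, -20/17]
R4 ← R4 + (93/34)·R2: [0, 0, -21/34, 74/17, 148/17]
R4 ← R4 + (42/155)·R3: [0, 0, 0, 130/31, 260/31]
The echelon form has 4 nonzero rows, and every pivot lies in the first 4 columns, so rank(T) = rank([T|b]) = 4.
The system is consistent.
Free variables = (unknowns) − (rank) = 4 − 4 = 0.

0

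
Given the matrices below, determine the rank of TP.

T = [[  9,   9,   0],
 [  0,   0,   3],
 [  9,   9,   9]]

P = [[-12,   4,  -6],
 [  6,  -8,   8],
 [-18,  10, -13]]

First compute TP:
[[-54, -36,  18],
 [-54,  30, -39],
 [-216,  54, -99]]
Now row reduce the product.
R2 ← R2 − R1: [0, 66, -57]
R3 ← R3 − (4)·R1: [0, 198, -171]
R3 ← R3 − (3)·R2: [0, 0, 0]
2 nonzero rows, so rank(TP) = 2.

2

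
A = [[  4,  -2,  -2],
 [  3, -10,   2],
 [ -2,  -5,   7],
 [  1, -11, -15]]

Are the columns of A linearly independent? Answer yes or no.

yes

Row reduce A to echelon form.
R2 ← R2 − (3/4)·R1: [0, -17/2, 7/2]
R3 ← R3 + (1/2)·R1: [0, -6, 6]
R4 ← R4 − (1/4)·R1: [0, -21/2, -29/2]
R3 ← R3 − (12/17)·R2: [0, 0, 60/17]
R4 ← R4 − (21/17)·R2: [0, 0, -320/17]
R4 ← R4 + (16/3)·R3: [0, 0, 0]
3 pivots among 3 columns.
Every column is a pivot column, so the columns are linearly independent.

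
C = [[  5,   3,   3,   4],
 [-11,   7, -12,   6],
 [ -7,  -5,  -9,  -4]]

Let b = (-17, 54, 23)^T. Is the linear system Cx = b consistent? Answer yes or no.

yes

Row reduce the augmented matrix [C | b].
R2 ← R2 + (11/5)·R1: [0, 68/5, -27/5, 74/5, 83/5]
R3 ← R3 + (7/5)·R1: [0, -4/5, -24/5, 8/5, -4/5]
R3 ← R3 + (1/17)·R2: [0, 0, -87/17, 42/17, 3/17]
The echelon form has 3 nonzero rows, and every pivot lies in the first 4 columns, so rank(C) = rank([C|b]) = 3.
The system is consistent.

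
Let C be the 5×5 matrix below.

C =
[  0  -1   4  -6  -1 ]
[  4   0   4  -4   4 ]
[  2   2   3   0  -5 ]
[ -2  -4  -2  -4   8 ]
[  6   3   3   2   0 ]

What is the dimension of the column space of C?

Row reduce to echelon form.
Swap R1 ↔ R2
R3 ← R3 − (1/2)·R1: [0, 2, 1, 2, -7]
R4 ← R4 + (1/2)·R1: [0, -4, 0, -6, 10]
R5 ← R5 − (3/2)·R1: [0, 3, -3, 8, -6]
R3 ← R3 + (2)·R2: [0, 0, 9, -10, -9]
R4 ← R4 − (4)·R2: [0, 0, -16, 18, 14]
R5 ← R5 + (3)·R2: [0, 0, 9, -10, -9]
R4 ← R4 + (16/9)·R3: [0, 0, 0, 2/9, -2]
R5 ← R5 − R3: [0, 0, 0, 0, 0]
Echelon form has 4 nonzero rows, so rank(C) = 4.
The column space has dimension equal to the rank: 4.

4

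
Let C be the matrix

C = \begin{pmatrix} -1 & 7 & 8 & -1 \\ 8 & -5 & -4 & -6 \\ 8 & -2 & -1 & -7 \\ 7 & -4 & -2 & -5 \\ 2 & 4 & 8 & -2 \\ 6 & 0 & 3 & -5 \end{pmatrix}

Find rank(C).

Row reduce to echelon form.
R2 ← R2 + (8)·R1: [0, 51, 60, -14]
R3 ← R3 + (8)·R1: [0, 54, 63, -15]
R4 ← R4 + (7)·R1: [0, 45, 54, -12]
R5 ← R5 + (2)·R1: [0, 18, 24, -4]
R6 ← R6 + (6)·R1: [0, 42, 51, -11]
R3 ← R3 − (18/17)·R2: [0, 0, -9/17, -3/17]
R4 ← R4 − (15/17)·R2: [0, 0, 18/17, 6/17]
R5 ← R5 − (6/17)·R2: [0, 0, 48/17, 16/17]
R6 ← R6 − (14/17)·R2: [0, 0, 27/17, 9/17]
R4 ← R4 + (2)·R3: [0, 0, 0, 0]
R5 ← R5 + (16/3)·R3: [0, 0, 0, 0]
R6 ← R6 + (3)·R3: [0, 0, 0, 0]
Echelon form has 3 nonzero rows, so rank(C) = 3.

3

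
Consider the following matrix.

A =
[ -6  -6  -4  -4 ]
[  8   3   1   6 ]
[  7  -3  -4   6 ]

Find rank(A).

Row reduce to echelon form.
R2 ← R2 + (4/3)·R1: [0, -5, -13/3, 2/3]
R3 ← R3 + (7/6)·R1: [0, -10, -26/3, 4/3]
R3 ← R3 − (2)·R2: [0, 0, 0, 0]
Echelon form has 2 nonzero rows, so rank(A) = 2.

2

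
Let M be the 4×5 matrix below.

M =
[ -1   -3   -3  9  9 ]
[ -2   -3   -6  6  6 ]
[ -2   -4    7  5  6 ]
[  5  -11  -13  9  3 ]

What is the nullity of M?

1

Row reduce to echelon form.
R2 ← R2 − (2)·R1: [0, 3, 0, -12, -12]
R3 ← R3 − (2)·R1: [0, 2, 13, -13, -12]
R4 ← R4 + (5)·R1: [0, -26, -28, 54, 48]
R3 ← R3 − (2/3)·R2: [0, 0, 13, -5, -4]
R4 ← R4 + (26/3)·R2: [0, 0, -28, -50, -56]
R4 ← R4 + (28/13)·R3: [0, 0, 0, -790/13, -840/13]
4 nonzero rows, so rank(M) = 4.
M has 5 columns; by rank–nullity, nullity = 5 − 4 = 1.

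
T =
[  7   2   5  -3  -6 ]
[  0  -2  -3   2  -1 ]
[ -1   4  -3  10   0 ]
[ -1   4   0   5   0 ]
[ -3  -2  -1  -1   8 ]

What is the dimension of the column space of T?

4

Row reduce to echelon form.
R3 ← R3 + (1/7)·R1: [0, 30/7, -16/7, 67/7, -6/7]
R4 ← R4 + (1/7)·R1: [0, 30/7, 5/7, 32/7, -6/7]
R5 ← R5 + (3/7)·R1: [0, -8/7, 8/7, -16/7, 38/7]
R3 ← R3 + (15/7)·R2: [0, 0, -61/7, 97/7, -3]
R4 ← R4 + (15/7)·R2: [0, 0, -40/7, 62/7, -3]
R5 ← R5 − (4/7)·R2: [0, 0, 20/7, -24/7, 6]
R4 ← R4 − (40/61)·R3: [0, 0, 0, -14/61, -63/61]
R5 ← R5 + (20/61)·R3: [0, 0, 0, 68/61, 306/61]
R5 ← R5 + (34/7)·R4: [0, 0, 0, 0, 0]
Echelon form has 4 nonzero rows, so rank(T) = 4.
The column space has dimension equal to the rank: 4.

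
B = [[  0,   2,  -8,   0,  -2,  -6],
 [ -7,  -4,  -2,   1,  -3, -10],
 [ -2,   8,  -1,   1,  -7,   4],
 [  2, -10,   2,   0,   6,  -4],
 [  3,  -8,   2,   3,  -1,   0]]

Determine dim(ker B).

Row reduce to echelon form.
Swap R1 ↔ R2
R3 ← R3 − (2/7)·R1: [0, 64/7, -3/7, 5/7, -43/7, 48/7]
R4 ← R4 + (2/7)·R1: [0, -78/7, 10/7, 2/7, 36/7, -48/7]
R5 ← R5 + (3/7)·R1: [0, -68/7, 8/7, 24/7, -16/7, -30/7]
R3 ← R3 − (32/7)·R2: [0, 0, 253/7, 5/7, 3, 240/7]
R4 ← R4 + (39/7)·R2: [0, 0, -302/7, 2/7, -6, -282/7]
R5 ← R5 + (34/7)·R2: [0, 0, -264/7, 24/7, -12, -234/7]
R4 ← R4 + (302/253)·R3: [0, 0, 0, 288/253, -612/253, 162/253]
R5 ← R5 + (24/23)·R3: [0, 0, 0, 96/23, -204/23, 54/23]
R5 ← R5 − (11/3)·R4: [0, 0, 0, 0, 0, 0]
4 nonzero rows, so rank(B) = 4.
B has 6 columns; by rank–nullity, nullity = 6 − 4 = 2.

2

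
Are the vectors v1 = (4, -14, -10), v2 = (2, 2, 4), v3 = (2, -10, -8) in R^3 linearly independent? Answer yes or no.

Form the matrix with these vectors as rows and row reduce.
R2 ← R2 − (1/2)·R1: [0, 9, 9]
R3 ← R3 − (1/2)·R1: [0, -3, -3]
R3 ← R3 + (1/3)·R2: [0, 0, 0]
2 nonzero rows, so the 3 vectors span a space of dimension 2.
Since 2 < 3, the vectors are linearly dependent.

no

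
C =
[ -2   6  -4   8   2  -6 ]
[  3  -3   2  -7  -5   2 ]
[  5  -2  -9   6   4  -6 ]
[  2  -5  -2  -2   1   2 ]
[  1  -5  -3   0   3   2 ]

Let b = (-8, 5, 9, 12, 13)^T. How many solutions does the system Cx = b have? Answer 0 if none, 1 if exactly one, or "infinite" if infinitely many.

infinite

Row reduce the augmented matrix [C | b].
R2 ← R2 + (3/2)·R1: [0, 6, -4, 5, -2, -7, -7]
R3 ← R3 + (5/2)·R1: [0, 13, -19, 26, 9, -21, -11]
R4 ← R4 + R1: [0, 1, -6, 6, 3, -4, 4]
R5 ← R5 + (1/2)·R1: [0, -2, -5, 4, 4, -1, 9]
R3 ← R3 − (13/6)·R2: [0, 0, -31/3, 91/6, 40/3, -35/6, 25/6]
R4 ← R4 − (1/6)·R2: [0, 0, -16/3, 31/6, 10/3, -17/6, 31/6]
R5 ← R5 + (1/3)·R2: [0, 0, -19/3, 17/3, 10/3, -10/3, 20/3]
R4 ← R4 − (16/31)·R3: [0, 0, 0, -165/62, -110/31, 11/62, 187/62]
R5 ← R5 − (19/31)·R3: [0, 0, 0, -225/62, -150/31, 15/62, 255/62]
R5 ← R5 − (15/11)·R4: [0, 0, 0, 0, 0, 0, 0]
The echelon form has 4 nonzero rows, and every pivot lies in the first 6 columns, so rank(C) = rank([C|b]) = 4.
The system is consistent.
rank = 4 < 6 unknowns, so there are infinitely many solutions.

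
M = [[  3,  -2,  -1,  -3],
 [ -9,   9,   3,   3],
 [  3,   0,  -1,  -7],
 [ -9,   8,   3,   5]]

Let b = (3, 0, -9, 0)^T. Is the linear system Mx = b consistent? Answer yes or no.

no

Row reduce the augmented matrix [M | b].
R2 ← R2 + (3)·R1: [0, 3, 0, -6, 9]
R3 ← R3 − R1: [0, 2, 0, -4, -12]
R4 ← R4 + (3)·R1: [0, 2, 0, -4, 9]
R3 ← R3 − (2/3)·R2: [0, 0, 0, 0, -18]
R4 ← R4 − (2/3)·R2: [0, 0, 0, 0, 3]
R4 ← R4 + (1/6)·R3: [0, 0, 0, 0, 0]
The echelon form has 3 nonzero rows; the last pivot sits in the augmented column, so rank(M) = 2 but rank([M|b]) = 3.
Since the ranks differ, the system is inconsistent.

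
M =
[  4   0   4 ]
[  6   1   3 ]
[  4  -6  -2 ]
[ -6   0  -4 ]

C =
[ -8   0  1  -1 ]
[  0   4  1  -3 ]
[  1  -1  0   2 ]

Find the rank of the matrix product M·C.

3

First compute MC:
[[-28,  -4,   4,   4],
 [-45,   1,   7,  -3],
 [-34, -22,  -2,  10],
 [ 44,   4,  -6,  -2]]
Now row reduce the product.
R2 ← R2 − (45/28)·R1: [0, 52/7, 4/7, -66/7]
R3 ← R3 − (17/14)·R1: [0, -120/7, -48/7, 36/7]
R4 ← R4 + (11/7)·R1: [0, -16/7, 2/7, 30/7]
R3 ← R3 + (30/13)·R2: [0, 0, -72/13, -216/13]
R4 ← R4 + (4/13)·R2: [0, 0, 6/13, 18/13]
R4 ← R4 + (1/12)·R3: [0, 0, 0, 0]
3 nonzero rows, so rank(MC) = 3.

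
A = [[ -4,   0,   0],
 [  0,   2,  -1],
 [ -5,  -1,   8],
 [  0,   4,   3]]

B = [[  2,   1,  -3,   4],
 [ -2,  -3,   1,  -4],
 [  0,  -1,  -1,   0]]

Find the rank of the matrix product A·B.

2

First compute AB:
[[ -8,  -4,  12, -16],
 [ -4,  -5,   3,  -8],
 [ -8, -10,   6, -16],
 [ -8, -15,   1, -16]]
Now row reduce the product.
R2 ← R2 − (1/2)·R1: [0, -3, -3, 0]
R3 ← R3 − R1: [0, -6, -6, 0]
R4 ← R4 − R1: [0, -11, -11, 0]
R3 ← R3 − (2)·R2: [0, 0, 0, 0]
R4 ← R4 − (11/3)·R2: [0, 0, 0, 0]
2 nonzero rows, so rank(AB) = 2.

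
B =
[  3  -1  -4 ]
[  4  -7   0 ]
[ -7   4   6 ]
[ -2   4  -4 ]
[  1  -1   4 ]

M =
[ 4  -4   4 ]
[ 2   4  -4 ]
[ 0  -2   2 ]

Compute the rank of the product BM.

2

First compute BM:
[[ 10,  -8,   8],
 [  2, -44,  44],
 [-20,  32, -32],
 [  0,  32, -32],
 [  2, -16,  16]]
Now row reduce the product.
R2 ← R2 − (1/5)·R1: [0, -212/5, 212/5]
R3 ← R3 + (2)·R1: [0, 16, -16]
R5 ← R5 − (1/5)·R1: [0, -72/5, 72/5]
R3 ← R3 + (20/53)·R2: [0, 0, 0]
R4 ← R4 + (40/53)·R2: [0, 0, 0]
R5 ← R5 − (18/53)·R2: [0, 0, 0]
2 nonzero rows, so rank(BM) = 2.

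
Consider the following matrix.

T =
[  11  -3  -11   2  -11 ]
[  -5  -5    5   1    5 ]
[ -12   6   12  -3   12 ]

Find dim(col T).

2

Row reduce to echelon form.
R2 ← R2 + (5/11)·R1: [0, -70/11, 0, 21/11, 0]
R3 ← R3 + (12/11)·R1: [0, 30/11, 0, -9/11, 0]
R3 ← R3 + (3/7)·R2: [0, 0, 0, 0, 0]
Echelon form has 2 nonzero rows, so rank(T) = 2.
The column space has dimension equal to the rank: 2.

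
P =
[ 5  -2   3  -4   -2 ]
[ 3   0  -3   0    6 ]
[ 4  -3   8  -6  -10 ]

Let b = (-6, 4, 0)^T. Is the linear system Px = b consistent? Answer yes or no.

no

Row reduce the augmented matrix [P | b].
R2 ← R2 − (3/5)·R1: [0, 6/5, -24/5, 12/5, 36/5, 38/5]
R3 ← R3 − (4/5)·R1: [0, -7/5, 28/5, -14/5, -42/5, 24/5]
R3 ← R3 + (7/6)·R2: [0, 0, 0, 0, 0, 41/3]
The echelon form has 3 nonzero rows; the last pivot sits in the augmented column, so rank(P) = 2 but rank([P|b]) = 3.
Since the ranks differ, the system is inconsistent.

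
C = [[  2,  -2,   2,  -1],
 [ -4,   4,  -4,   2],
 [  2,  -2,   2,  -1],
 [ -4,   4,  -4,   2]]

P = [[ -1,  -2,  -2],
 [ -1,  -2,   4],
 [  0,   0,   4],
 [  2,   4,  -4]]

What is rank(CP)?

1

First compute CP:
[[ -2,  -4,   0],
 [  4,   8,   0],
 [ -2,  -4,   0],
 [  4,   8,   0]]
Now row reduce the product.
R2 ← R2 + (2)·R1: [0, 0, 0]
R3 ← R3 − R1: [0, 0, 0]
R4 ← R4 + (2)·R1: [0, 0, 0]
1 nonzero row, so rank(CP) = 1.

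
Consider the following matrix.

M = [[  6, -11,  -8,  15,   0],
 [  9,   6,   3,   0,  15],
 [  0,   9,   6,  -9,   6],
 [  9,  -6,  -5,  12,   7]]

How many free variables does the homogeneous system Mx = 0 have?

Row reduce to echelon form.
R2 ← R2 − (3/2)·R1: [0, 45/2, 15, -45/2, 15]
R4 ← R4 − (3/2)·R1: [0, 21/2, 7, -21/2, 7]
R3 ← R3 − (2/5)·R2: [0, 0, 0, 0, 0]
R4 ← R4 − (7/15)·R2: [0, 0, 0, 0, 0]
2 nonzero rows, so rank(M) = 2.
M has 5 columns; by rank–nullity, nullity = 5 − 2 = 3.

3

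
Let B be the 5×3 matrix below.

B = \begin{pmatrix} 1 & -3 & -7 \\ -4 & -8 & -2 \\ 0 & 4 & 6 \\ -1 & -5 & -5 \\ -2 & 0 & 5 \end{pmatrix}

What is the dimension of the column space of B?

2

Row reduce to echelon form.
R2 ← R2 + (4)·R1: [0, -20, -30]
R4 ← R4 + R1: [0, -8, -12]
R5 ← R5 + (2)·R1: [0, -6, -9]
R3 ← R3 + (1/5)·R2: [0, 0, 0]
R4 ← R4 − (2/5)·R2: [0, 0, 0]
R5 ← R5 − (3/10)·R2: [0, 0, 0]
Echelon form has 2 nonzero rows, so rank(B) = 2.
The column space has dimension equal to the rank: 2.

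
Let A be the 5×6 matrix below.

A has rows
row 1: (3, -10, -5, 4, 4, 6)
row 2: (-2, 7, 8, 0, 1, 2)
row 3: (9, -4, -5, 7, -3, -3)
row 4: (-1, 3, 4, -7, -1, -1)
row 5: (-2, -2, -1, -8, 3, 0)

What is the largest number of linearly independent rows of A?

Row reduce to echelon form.
R2 ← R2 + (2/3)·R1: [0, 1/3, 14/3, 8/3, 11/3, 6]
R3 ← R3 − (3)·R1: [0, 26, 10, -5, -15, -21]
R4 ← R4 + (1/3)·R1: [0, -1/3, 7/3, -17/3, 1/3, 1]
R5 ← R5 + (2/3)·R1: [0, -26/3, -13/3, -16/3, 17/3, 4]
R3 ← R3 − (78)·R2: [0, 0, -354, -213, -301, -489]
R4 ← R4 + R2: [0, 0, 7, -3, 4, 7]
R5 ← R5 + (26)·R2: [0, 0, 117, 64, 101, 160]
R4 ← R4 + (7/354)·R3: [0, 0, 0, -851/118, -691/354, -315/118]
R5 ← R5 + (39/118)·R3: [0, 0, 0, -755/118, 179/118, -191/118]
R5 ← R5 − (755/851)·R4: [0, 0, 0, 0, 8294/2553, 638/851]
Echelon form has 5 nonzero rows, so rank(A) = 5.
The rank gives the maximum number of linearly independent rows: 5.

5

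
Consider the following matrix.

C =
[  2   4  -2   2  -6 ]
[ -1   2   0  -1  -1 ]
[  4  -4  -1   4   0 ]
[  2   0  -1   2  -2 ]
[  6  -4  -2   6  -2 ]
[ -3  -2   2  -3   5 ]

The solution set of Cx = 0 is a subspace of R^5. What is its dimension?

3

Row reduce to echelon form.
R2 ← R2 + (1/2)·R1: [0, 4, -1, 0, -4]
R3 ← R3 − (2)·R1: [0, -12, 3, 0, 12]
R4 ← R4 − R1: [0, -4, 1, 0, 4]
R5 ← R5 − (3)·R1: [0, -16, 4, 0, 16]
R6 ← R6 + (3/2)·R1: [0, 4, -1, 0, -4]
R3 ← R3 + (3)·R2: [0, 0, 0, 0, 0]
R4 ← R4 + R2: [0, 0, 0, 0, 0]
R5 ← R5 + (4)·R2: [0, 0, 0, 0, 0]
R6 ← R6 − R2: [0, 0, 0, 0, 0]
2 nonzero rows, so rank(C) = 2.
C has 5 columns; by rank–nullity, nullity = 5 − 2 = 3.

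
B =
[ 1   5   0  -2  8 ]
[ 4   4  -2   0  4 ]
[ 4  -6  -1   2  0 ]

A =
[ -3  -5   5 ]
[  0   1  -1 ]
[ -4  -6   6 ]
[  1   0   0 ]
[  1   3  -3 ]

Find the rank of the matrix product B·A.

2

First compute BA:
[[  3,  24, -24],
 [  0,   8,  -8],
 [ -6, -20,  20]]
Now row reduce the product.
R3 ← R3 + (2)·R1: [0, 28, -28]
R3 ← R3 − (7/2)·R2: [0, 0, 0]
2 nonzero rows, so rank(BA) = 2.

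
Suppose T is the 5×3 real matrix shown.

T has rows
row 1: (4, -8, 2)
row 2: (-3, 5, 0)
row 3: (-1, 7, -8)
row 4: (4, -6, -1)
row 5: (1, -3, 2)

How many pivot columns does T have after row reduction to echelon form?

Row reduce to echelon form.
R2 ← R2 + (3/4)·R1: [0, -1, 3/2]
R3 ← R3 + (1/4)·R1: [0, 5, -15/2]
R4 ← R4 − R1: [0, 2, -3]
R5 ← R5 − (1/4)·R1: [0, -1, 3/2]
R3 ← R3 + (5)·R2: [0, 0, 0]
R4 ← R4 + (2)·R2: [0, 0, 0]
R5 ← R5 − R2: [0, 0, 0]
Echelon form has 2 nonzero rows, so rank(T) = 2.
Each nonzero row contributes one pivot column: 2 pivot columns.

2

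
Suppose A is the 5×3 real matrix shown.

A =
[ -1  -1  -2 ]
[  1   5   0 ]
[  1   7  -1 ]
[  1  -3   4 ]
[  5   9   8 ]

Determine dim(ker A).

1

Row reduce to echelon form.
R2 ← R2 + R1: [0, 4, -2]
R3 ← R3 + R1: [0, 6, -3]
R4 ← R4 + R1: [0, -4, 2]
R5 ← R5 + (5)·R1: [0, 4, -2]
R3 ← R3 − (3/2)·R2: [0, 0, 0]
R4 ← R4 + R2: [0, 0, 0]
R5 ← R5 − R2: [0, 0, 0]
2 nonzero rows, so rank(A) = 2.
A has 3 columns; by rank–nullity, nullity = 3 − 2 = 1.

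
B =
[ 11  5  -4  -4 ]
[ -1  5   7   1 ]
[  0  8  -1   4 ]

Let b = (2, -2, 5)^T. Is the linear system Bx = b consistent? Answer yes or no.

Row reduce the augmented matrix [B | b].
R2 ← R2 + (1/11)·R1: [0, 60/11, 73/11, 7/11, -20/11]
R3 ← R3 − (22/15)·R2: [0, 0, -161/15, 46/15, 23/3]
The echelon form has 3 nonzero rows, and every pivot lies in the first 4 columns, so rank(B) = rank([B|b]) = 3.
The system is consistent.

yes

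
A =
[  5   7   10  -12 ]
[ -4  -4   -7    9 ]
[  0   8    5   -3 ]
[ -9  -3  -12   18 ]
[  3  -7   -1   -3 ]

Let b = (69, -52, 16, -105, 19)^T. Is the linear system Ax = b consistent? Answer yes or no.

Row reduce the augmented matrix [A | b].
R2 ← R2 + (4/5)·R1: [0, 8/5, 1, -3/5, 16/5]
R4 ← R4 + (9/5)·R1: [0, 48/5, 6, -18/5, 96/5]
R5 ← R5 − (3/5)·R1: [0, -56/5, -7, 21/5, -112/5]
R3 ← R3 − (5)·R2: [0, 0, 0, 0, 0]
R4 ← R4 − (6)·R2: [0, 0, 0, 0, 0]
R5 ← R5 + (7)·R2: [0, 0, 0, 0, 0]
The echelon form has 2 nonzero rows, and every pivot lies in the first 4 columns, so rank(A) = rank([A|b]) = 2.
The system is consistent.

yes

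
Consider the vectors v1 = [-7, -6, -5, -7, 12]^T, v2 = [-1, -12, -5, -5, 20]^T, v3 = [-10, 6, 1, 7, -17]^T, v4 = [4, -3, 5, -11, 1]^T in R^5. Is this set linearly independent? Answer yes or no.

yes

Form the matrix with these vectors as rows and row reduce.
R2 ← R2 − (1/7)·R1: [0, -78/7, -30/7, -4, 128/7]
R3 ← R3 − (10/7)·R1: [0, 102/7, 57/7, 17, -239/7]
R4 ← R4 + (4/7)·R1: [0, -45/7, 15/7, -15, 55/7]
R3 ← R3 + (17/13)·R2: [0, 0, 33/13, 153/13, -133/13]
R4 ← R4 − (15/26)·R2: [0, 0, 60/13, -165/13, -35/13]
R4 ← R4 − (20/11)·R3: [0, 0, 0, -375/11, 175/11]
4 nonzero rows, so the 4 vectors span a space of dimension 4.
Since 4 = 4, the vectors are linearly independent.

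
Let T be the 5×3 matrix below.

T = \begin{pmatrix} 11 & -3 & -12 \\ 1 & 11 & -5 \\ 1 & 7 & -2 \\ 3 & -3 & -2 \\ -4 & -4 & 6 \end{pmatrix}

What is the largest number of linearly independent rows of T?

Row reduce to echelon form.
R2 ← R2 − (1/11)·R1: [0, 124/11, -43/11]
R3 ← R3 − (1/11)·R1: [0, 80/11, -10/11]
R4 ← R4 − (3/11)·R1: [0, -24/11, 14/11]
R5 ← R5 + (4/11)·R1: [0, -56/11, 18/11]
R3 ← R3 − (20/31)·R2: [0, 0, 50/31]
R4 ← R4 + (6/31)·R2: [0, 0, 16/31]
R5 ← R5 + (14/31)·R2: [0, 0, -4/31]
R4 ← R4 − (8/25)·R3: [0, 0, 0]
R5 ← R5 + (2/25)·R3: [0, 0, 0]
Echelon form has 3 nonzero rows, so rank(T) = 3.
The rank gives the maximum number of linearly independent rows: 3.

3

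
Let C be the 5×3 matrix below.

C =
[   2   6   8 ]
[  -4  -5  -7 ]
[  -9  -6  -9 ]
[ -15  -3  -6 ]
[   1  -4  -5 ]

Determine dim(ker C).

Row reduce to echelon form.
R2 ← R2 + (2)·R1: [0, 7, 9]
R3 ← R3 + (9/2)·R1: [0, 21, 27]
R4 ← R4 + (15/2)·R1: [0, 42, 54]
R5 ← R5 − (1/2)·R1: [0, -7, -9]
R3 ← R3 − (3)·R2: [0, 0, 0]
R4 ← R4 − (6)·R2: [0, 0, 0]
R5 ← R5 + R2: [0, 0, 0]
2 nonzero rows, so rank(C) = 2.
C has 3 columns; by rank–nullity, nullity = 3 − 2 = 1.

1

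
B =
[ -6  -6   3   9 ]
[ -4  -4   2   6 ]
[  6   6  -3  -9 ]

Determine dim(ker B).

Row reduce to echelon form.
R2 ← R2 − (2/3)·R1: [0, 0, 0, 0]
R3 ← R3 + R1: [0, 0, 0, 0]
1 nonzero row, so rank(B) = 1.
B has 4 columns; by rank–nullity, nullity = 4 − 1 = 3.

3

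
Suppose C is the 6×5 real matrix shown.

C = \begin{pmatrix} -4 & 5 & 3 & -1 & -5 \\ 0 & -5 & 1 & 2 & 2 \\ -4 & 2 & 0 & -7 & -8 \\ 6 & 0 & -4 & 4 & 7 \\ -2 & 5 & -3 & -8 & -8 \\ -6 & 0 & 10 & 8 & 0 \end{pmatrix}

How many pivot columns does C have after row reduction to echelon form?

Row reduce to echelon form.
R3 ← R3 − R1: [0, -3, -3, -6, -3]
R4 ← R4 + (3/2)·R1: [0, 15/2, 1/2, 5/2, -1/2]
R5 ← R5 − (1/2)·R1: [0, 5/2, -9/2, -15/2, -11/2]
R6 ← R6 − (3/2)·R1: [0, -15/2, 11/2, 19/2, 15/2]
R3 ← R3 − (3/5)·R2: [0, 0, -18/5, -36/5, -21/5]
R4 ← R4 + (3/2)·R2: [0, 0, 2, 11/2, 5/2]
R5 ← R5 + (1/2)·R2: [0, 0, -4, -13/2, -9/2]
R6 ← R6 − (3/2)·R2: [0, 0, 4, 13/2, 9/2]
R4 ← R4 + (5/9)·R3: [0, 0, 0, 3/2, 1/6]
R5 ← R5 − (10/9)·R3: [0, 0, 0, 3/2, 1/6]
R6 ← R6 + (10/9)·R3: [0, 0, 0, -3/2, -1/6]
R5 ← R5 − R4: [0, 0, 0, 0, 0]
R6 ← R6 + R4: [0, 0, 0, 0, 0]
Echelon form has 4 nonzero rows, so rank(C) = 4.
Each nonzero row contributes one pivot column: 4 pivot columns.

4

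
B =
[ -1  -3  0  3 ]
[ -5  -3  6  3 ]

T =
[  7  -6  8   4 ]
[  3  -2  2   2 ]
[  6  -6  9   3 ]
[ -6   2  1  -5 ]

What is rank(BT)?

First compute BT:
[[-34,  18, -11, -25],
 [-26,   6,  11, -23]]
Now row reduce the product.
R2 ← R2 − (13/17)·R1: [0, -132/17, 330/17, -66/17]
2 nonzero rows, so rank(BT) = 2.

2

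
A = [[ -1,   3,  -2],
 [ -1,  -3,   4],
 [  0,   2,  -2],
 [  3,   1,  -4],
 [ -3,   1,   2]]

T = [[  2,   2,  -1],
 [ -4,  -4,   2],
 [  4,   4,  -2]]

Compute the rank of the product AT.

First compute AT:
[[-22, -22,  11],
 [ 26,  26, -13],
 [-16, -16,   8],
 [-14, -14,   7],
 [ -2,  -2,   1]]
Now row reduce the product.
R2 ← R2 + (13/11)·R1: [0, 0, 0]
R3 ← R3 − (8/11)·R1: [0, 0, 0]
R4 ← R4 − (7/11)·R1: [0, 0, 0]
R5 ← R5 − (1/11)·R1: [0, 0, 0]
1 nonzero row, so rank(AT) = 1.

1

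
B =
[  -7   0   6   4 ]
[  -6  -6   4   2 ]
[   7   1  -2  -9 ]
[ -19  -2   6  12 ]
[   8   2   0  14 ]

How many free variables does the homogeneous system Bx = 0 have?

0

Row reduce to echelon form.
R2 ← R2 − (6/7)·R1: [0, -6, -8/7, -10/7]
R3 ← R3 + R1: [0, 1, 4, -5]
R4 ← R4 − (19/7)·R1: [0, -2, -72/7, 8/7]
R5 ← R5 + (8/7)·R1: [0, 2, 48/7, 130/7]
R3 ← R3 + (1/6)·R2: [0, 0, 80/21, -110/21]
R4 ← R4 − (1/3)·R2: [0, 0, -208/21, 34/21]
R5 ← R5 + (1/3)·R2: [0, 0, 136/21, 380/21]
R4 ← R4 + (13/5)·R3: [0, 0, 0, -12]
R5 ← R5 − (17/10)·R3: [0, 0, 0, 27]
R5 ← R5 + (9/4)·R4: [0, 0, 0, 0]
4 nonzero rows, so rank(B) = 4.
B has 4 columns; by rank–nullity, nullity = 4 − 4 = 0.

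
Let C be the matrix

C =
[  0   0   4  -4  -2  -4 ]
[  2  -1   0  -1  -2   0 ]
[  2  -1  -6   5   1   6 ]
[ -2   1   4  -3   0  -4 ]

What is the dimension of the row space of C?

Row reduce to echelon form.
Swap R1 ↔ R2
R3 ← R3 − R1: [0, 0, -6, 6, 3, 6]
R4 ← R4 + R1: [0, 0, 4, -4, -2, -4]
R3 ← R3 + (3/2)·R2: [0, 0, 0, 0, 0, 0]
R4 ← R4 − R2: [0, 0, 0, 0, 0, 0]
Echelon form has 2 nonzero rows, so rank(C) = 2.
The row space has dimension equal to the rank: 2.

2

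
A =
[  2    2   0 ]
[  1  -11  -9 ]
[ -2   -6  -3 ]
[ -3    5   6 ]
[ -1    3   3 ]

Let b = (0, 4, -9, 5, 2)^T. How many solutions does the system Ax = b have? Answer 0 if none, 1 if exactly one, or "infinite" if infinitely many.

Row reduce the augmented matrix [A | b].
R2 ← R2 − (1/2)·R1: [0, -12, -9, 4]
R3 ← R3 + R1: [0, -4, -3, -9]
R4 ← R4 + (3/2)·R1: [0, 8, 6, 5]
R5 ← R5 + (1/2)·R1: [0, 4, 3, 2]
R3 ← R3 − (1/3)·R2: [0, 0, 0, -31/3]
R4 ← R4 + (2/3)·R2: [0, 0, 0, 23/3]
R5 ← R5 + (1/3)·R2: [0, 0, 0, 10/3]
R4 ← R4 + (23/31)·R3: [0, 0, 0, 0]
R5 ← R5 + (10/31)·R3: [0, 0, 0, 0]
The echelon form has 3 nonzero rows; the last pivot sits in the augmented column, so rank(A) = 2 but rank([A|b]) = 3.
Since the ranks differ, the system is inconsistent.
It has no solutions.

0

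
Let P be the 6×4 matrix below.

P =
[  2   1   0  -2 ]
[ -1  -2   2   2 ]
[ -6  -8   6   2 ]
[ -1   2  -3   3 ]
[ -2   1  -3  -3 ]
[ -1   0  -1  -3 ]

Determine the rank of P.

Row reduce to echelon form.
R2 ← R2 + (1/2)·R1: [0, -3/2, 2, 1]
R3 ← R3 + (3)·R1: [0, -5, 6, -4]
R4 ← R4 + (1/2)·R1: [0, 5/2, -3, 2]
R5 ← R5 + R1: [0, 2, -3, -5]
R6 ← R6 + (1/2)·R1: [0, 1/2, -1, -4]
R3 ← R3 − (10/3)·R2: [0, 0, -2/3, -22/3]
R4 ← R4 + (5/3)·R2: [0, 0, 1/3, 11/3]
R5 ← R5 + (4/3)·R2: [0, 0, -1/3, -11/3]
R6 ← R6 + (1/3)·R2: [0, 0, -1/3, -11/3]
R4 ← R4 + (1/2)·R3: [0, 0, 0, 0]
R5 ← R5 − (1/2)·R3: [0, 0, 0, 0]
R6 ← R6 − (1/2)·R3: [0, 0, 0, 0]
Echelon form has 3 nonzero rows, so rank(P) = 3.

3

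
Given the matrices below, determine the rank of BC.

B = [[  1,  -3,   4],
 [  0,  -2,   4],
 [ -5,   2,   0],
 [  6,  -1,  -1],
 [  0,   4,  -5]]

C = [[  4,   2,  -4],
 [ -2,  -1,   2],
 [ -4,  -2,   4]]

1

First compute BC:
[[ -6,  -3,   6],
 [-12,  -6,  12],
 [-24, -12,  24],
 [ 30,  15, -30],
 [ 12,   6, -12]]
Now row reduce the product.
R2 ← R2 − (2)·R1: [0, 0, 0]
R3 ← R3 − (4)·R1: [0, 0, 0]
R4 ← R4 + (5)·R1: [0, 0, 0]
R5 ← R5 + (2)·R1: [0, 0, 0]
1 nonzero row, so rank(BC) = 1.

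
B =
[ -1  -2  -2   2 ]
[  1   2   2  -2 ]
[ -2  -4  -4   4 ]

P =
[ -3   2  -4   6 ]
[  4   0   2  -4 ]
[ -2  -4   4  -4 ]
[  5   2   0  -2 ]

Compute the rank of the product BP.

1

First compute BP:
[[  9,  10,  -8,   6],
 [ -9, -10,   8,  -6],
 [ 18,  20, -16,  12]]
Now row reduce the product.
R2 ← R2 + R1: [0, 0, 0, 0]
R3 ← R3 − (2)·R1: [0, 0, 0, 0]
1 nonzero row, so rank(BP) = 1.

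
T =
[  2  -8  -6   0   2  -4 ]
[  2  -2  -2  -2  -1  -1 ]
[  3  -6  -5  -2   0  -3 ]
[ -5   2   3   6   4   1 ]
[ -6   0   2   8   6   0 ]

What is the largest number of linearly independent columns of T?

Row reduce to echelon form.
R2 ← R2 − R1: [0, 6, 4, -2, -3, 3]
R3 ← R3 − (3/2)·R1: [0, 6, 4, -2, -3, 3]
R4 ← R4 + (5/2)·R1: [0, -18, -12, 6, 9, -9]
R5 ← R5 + (3)·R1: [0, -24, -16, 8, 12, -12]
R3 ← R3 − R2: [0, 0, 0, 0, 0, 0]
R4 ← R4 + (3)·R2: [0, 0, 0, 0, 0, 0]
R5 ← R5 + (4)·R2: [0, 0, 0, 0, 0, 0]
Echelon form has 2 nonzero rows, so rank(T) = 2.
The rank gives the maximum number of linearly independent columns: 2.

2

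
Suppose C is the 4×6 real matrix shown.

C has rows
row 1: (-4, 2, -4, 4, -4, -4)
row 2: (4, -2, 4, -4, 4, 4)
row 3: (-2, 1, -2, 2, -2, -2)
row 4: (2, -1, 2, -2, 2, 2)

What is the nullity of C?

5

Row reduce to echelon form.
R2 ← R2 + R1: [0, 0, 0, 0, 0, 0]
R3 ← R3 − (1/2)·R1: [0, 0, 0, 0, 0, 0]
R4 ← R4 + (1/2)·R1: [0, 0, 0, 0, 0, 0]
1 nonzero row, so rank(C) = 1.
C has 6 columns; by rank–nullity, nullity = 6 − 1 = 5.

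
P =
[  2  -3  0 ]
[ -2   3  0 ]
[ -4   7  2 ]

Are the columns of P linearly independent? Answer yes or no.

no

Row reduce P to echelon form.
R2 ← R2 + R1: [0, 0, 0]
R3 ← R3 + (2)·R1: [0, 1, 2]
Swap R2 ↔ R3
2 pivots among 3 columns.
Only 2 < 3 pivot columns, so the columns are linearly dependent.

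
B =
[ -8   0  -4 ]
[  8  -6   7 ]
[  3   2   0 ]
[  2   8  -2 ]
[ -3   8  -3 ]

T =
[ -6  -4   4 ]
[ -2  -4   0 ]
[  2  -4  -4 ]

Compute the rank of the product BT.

First compute BT:
[[ 40,  48, -16],
 [-22, -36,   4],
 [-22, -20,  12],
 [-32, -32,  16],
 [ -4,  -8,   0]]
Now row reduce the product.
R2 ← R2 + (11/20)·R1: [0, -48/5, -24/5]
R3 ← R3 + (11/20)·R1: [0, 32/5, 16/5]
R4 ← R4 + (4/5)·R1: [0, 32/5, 16/5]
R5 ← R5 + (1/10)·R1: [0, -16/5, -8/5]
R3 ← R3 + (2/3)·R2: [0, 0, 0]
R4 ← R4 + (2/3)·R2: [0, 0, 0]
R5 ← R5 − (1/3)·R2: [0, 0, 0]
2 nonzero rows, so rank(BT) = 2.

2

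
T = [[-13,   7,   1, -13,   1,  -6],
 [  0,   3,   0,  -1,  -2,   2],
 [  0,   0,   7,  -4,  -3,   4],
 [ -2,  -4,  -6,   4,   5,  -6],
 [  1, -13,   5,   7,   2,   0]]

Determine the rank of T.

Row reduce to echelon form.
R4 ← R4 − (2/13)·R1: [0, -66/13, -80/13, 6, 63/13, -66/13]
R5 ← R5 + (1/13)·R1: [0, -162/13, 66/13, 6, 27/13, -6/13]
R4 ← R4 + (22/13)·R2: [0, 0, -80/13, 56/13, 19/13, -22/13]
R5 ← R5 + (54/13)·R2: [0, 0, 66/13, 24/13, -81/13, 102/13]
R4 ← R4 + (80/91)·R3: [0, 0, 0, 72/91, -107/91, 166/91]
R5 ← R5 − (66/91)·R3: [0, 0, 0, 432/91, -369/91, 450/91]
R5 ← R5 − (6)·R4: [0, 0, 0, 0, 3, -6]
Echelon form has 5 nonzero rows, so rank(T) = 5.

5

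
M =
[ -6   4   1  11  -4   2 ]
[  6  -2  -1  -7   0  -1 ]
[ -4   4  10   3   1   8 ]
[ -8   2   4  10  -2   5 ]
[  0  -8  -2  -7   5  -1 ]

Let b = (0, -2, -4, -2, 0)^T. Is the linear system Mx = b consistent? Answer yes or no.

yes

Row reduce the augmented matrix [M | b].
R2 ← R2 + R1: [0, 2, 0, 4, -4, 1, -2]
R3 ← R3 − (2/3)·R1: [0, 4/3, 28/3, -13/3, 11/3, 20/3, -4]
R4 ← R4 − (4/3)·R1: [0, -10/3, 8/3, -14/3, 10/3, 7/3, -2]
R3 ← R3 − (2/3)·R2: [0, 0, 28/3, -7, 19/3, 6, -8/3]
R4 ← R4 + (5/3)·R2: [0, 0, 8/3, 2, -10/3, 4, -16/3]
R5 ← R5 + (4)·R2: [0, 0, -2, 9, -11, 3, -8]
R4 ← R4 − (2/7)·R3: [0, 0, 0, 4, -36/7, 16/7, -32/7]
R5 ← R5 + (3/14)·R3: [0, 0, 0, 15/2, -135/14, 30/7, -60/7]
R5 ← R5 − (15/8)·R4: [0, 0, 0, 0, 0, 0, 0]
The echelon form has 4 nonzero rows, and every pivot lies in the first 6 columns, so rank(M) = rank([M|b]) = 4.
The system is consistent.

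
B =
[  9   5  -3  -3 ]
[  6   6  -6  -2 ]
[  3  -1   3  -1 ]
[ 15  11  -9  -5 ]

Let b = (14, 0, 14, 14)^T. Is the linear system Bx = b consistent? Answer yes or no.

yes

Row reduce the augmented matrix [B | b].
R2 ← R2 − (2/3)·R1: [0, 8/3, -4, 0, -28/3]
R3 ← R3 − (1/3)·R1: [0, -8/3, 4, 0, 28/3]
R4 ← R4 − (5/3)·R1: [0, 8/3, -4, 0, -28/3]
R3 ← R3 + R2: [0, 0, 0, 0, 0]
R4 ← R4 − R2: [0, 0, 0, 0, 0]
The echelon form has 2 nonzero rows, and every pivot lies in the first 4 columns, so rank(B) = rank([B|b]) = 2.
The system is consistent.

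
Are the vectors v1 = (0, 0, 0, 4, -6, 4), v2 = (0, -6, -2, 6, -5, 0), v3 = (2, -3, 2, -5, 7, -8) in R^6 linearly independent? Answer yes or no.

yes

Form the matrix with these vectors as rows and row reduce.
Swap R1 ↔ R3
3 nonzero rows, so the 3 vectors span a space of dimension 3.
Since 3 = 3, the vectors are linearly independent.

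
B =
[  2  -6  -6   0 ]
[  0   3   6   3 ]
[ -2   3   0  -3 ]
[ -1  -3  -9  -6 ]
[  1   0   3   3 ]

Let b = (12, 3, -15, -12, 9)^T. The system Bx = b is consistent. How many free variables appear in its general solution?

Row reduce the augmented matrix [B | b].
R3 ← R3 + R1: [0, -3, -6, -3, -3]
R4 ← R4 + (1/2)·R1: [0, -6, -12, -6, -6]
R5 ← R5 − (1/2)·R1: [0, 3, 6, 3, 3]
R3 ← R3 + R2: [0, 0, 0, 0, 0]
R4 ← R4 + (2)·R2: [0, 0, 0, 0, 0]
R5 ← R5 − R2: [0, 0, 0, 0, 0]
The echelon form has 2 nonzero rows, and every pivot lies in the first 4 columns, so rank(B) = rank([B|b]) = 2.
The system is consistent.
Free variables = (unknowns) − (rank) = 4 − 2 = 2.

2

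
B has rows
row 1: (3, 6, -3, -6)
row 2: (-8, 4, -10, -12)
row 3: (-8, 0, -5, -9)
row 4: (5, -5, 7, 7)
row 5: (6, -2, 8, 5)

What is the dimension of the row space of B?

4

Row reduce to echelon form.
R2 ← R2 + (8/3)·R1: [0, 20, -18, -28]
R3 ← R3 + (8/3)·R1: [0, 16, -13, -25]
R4 ← R4 − (5/3)·R1: [0, -15, 12, 17]
R5 ← R5 − (2)·R1: [0, -14, 14, 17]
R3 ← R3 − (4/5)·R2: [0, 0, 7/5, -13/5]
R4 ← R4 + (3/4)·R2: [0, 0, -3/2, -4]
R5 ← R5 + (7/10)·R2: [0, 0, 7/5, -13/5]
R4 ← R4 + (15/14)·R3: [0, 0, 0, -95/14]
R5 ← R5 − R3: [0, 0, 0, 0]
Echelon form has 4 nonzero rows, so rank(B) = 4.
The row space has dimension equal to the rank: 4.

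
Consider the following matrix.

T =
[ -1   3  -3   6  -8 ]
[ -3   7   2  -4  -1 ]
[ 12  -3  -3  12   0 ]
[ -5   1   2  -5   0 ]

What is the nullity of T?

Row reduce to echelon form.
R2 ← R2 − (3)·R1: [0, -2, 11, -22, 23]
R3 ← R3 + (12)·R1: [0, 33, -39, 84, -96]
R4 ← R4 − (5)·R1: [0, -14, 17, -35, 40]
R3 ← R3 + (33/2)·R2: [0, 0, 285/2, -279, 567/2]
R4 ← R4 − (7)·R2: [0, 0, -60, 119, -121]
R4 ← R4 + (8/19)·R3: [0, 0, 0, 29/19, -31/19]
4 nonzero rows, so rank(T) = 4.
T has 5 columns; by rank–nullity, nullity = 5 − 4 = 1.

1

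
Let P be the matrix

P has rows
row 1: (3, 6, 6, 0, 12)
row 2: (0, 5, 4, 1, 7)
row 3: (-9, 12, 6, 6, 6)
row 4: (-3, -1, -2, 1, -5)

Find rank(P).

Row reduce to echelon form.
R3 ← R3 + (3)·R1: [0, 30, 24, 6, 42]
R4 ← R4 + R1: [0, 5, 4, 1, 7]
R3 ← R3 − (6)·R2: [0, 0, 0, 0, 0]
R4 ← R4 − R2: [0, 0, 0, 0, 0]
Echelon form has 2 nonzero rows, so rank(P) = 2.

2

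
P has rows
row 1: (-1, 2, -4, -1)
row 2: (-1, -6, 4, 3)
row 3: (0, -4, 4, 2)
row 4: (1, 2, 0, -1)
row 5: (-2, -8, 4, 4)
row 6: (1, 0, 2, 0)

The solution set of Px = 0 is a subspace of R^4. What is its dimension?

Row reduce to echelon form.
R2 ← R2 − R1: [0, -8, 8, 4]
R4 ← R4 + R1: [0, 4, -4, -2]
R5 ← R5 − (2)·R1: [0, -12, 12, 6]
R6 ← R6 + R1: [0, 2, -2, -1]
R3 ← R3 − (1/2)·R2: [0, 0, 0, 0]
R4 ← R4 + (1/2)·R2: [0, 0, 0, 0]
R5 ← R5 − (3/2)·R2: [0, 0, 0, 0]
R6 ← R6 + (1/4)·R2: [0, 0, 0, 0]
2 nonzero rows, so rank(P) = 2.
P has 4 columns; by rank–nullity, nullity = 4 − 2 = 2.

2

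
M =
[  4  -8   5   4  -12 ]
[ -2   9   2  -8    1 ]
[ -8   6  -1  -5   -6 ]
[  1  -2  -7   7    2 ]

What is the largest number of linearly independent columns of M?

Row reduce to echelon form.
R2 ← R2 + (1/2)·R1: [0, 5, 9/2, -6, -5]
R3 ← R3 + (2)·R1: [0, -10, 9, 3, -30]
R4 ← R4 − (1/4)·R1: [0, 0, -33/4, 6, 5]
R3 ← R3 + (2)·R2: [0, 0, 18, -9, -40]
R4 ← R4 + (11/24)·R3: [0, 0, 0, 15/8, -40/3]
Echelon form has 4 nonzero rows, so rank(M) = 4.
The rank gives the maximum number of linearly independent columns: 4.

4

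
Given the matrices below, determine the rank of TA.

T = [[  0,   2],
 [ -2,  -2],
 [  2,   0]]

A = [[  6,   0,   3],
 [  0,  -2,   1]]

2

First compute TA:
[[  0,  -4,   2],
 [-12,   4,  -8],
 [ 12,   0,   6]]
Now row reduce the product.
Swap R1 ↔ R2
R3 ← R3 + R1: [0, 4, -2]
R3 ← R3 + R2: [0, 0, 0]
2 nonzero rows, so rank(TA) = 2.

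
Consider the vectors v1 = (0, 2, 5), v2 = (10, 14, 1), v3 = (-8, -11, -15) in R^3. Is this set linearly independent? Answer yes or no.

Form the matrix with these vectors as rows and row reduce.
Swap R1 ↔ R2
R3 ← R3 + (4/5)·R1: [0, 1/5, -71/5]
R3 ← R3 − (1/10)·R2: [0, 0, -147/10]
3 nonzero rows, so the 3 vectors span a space of dimension 3.
Since 3 = 3, the vectors are linearly independent.

yes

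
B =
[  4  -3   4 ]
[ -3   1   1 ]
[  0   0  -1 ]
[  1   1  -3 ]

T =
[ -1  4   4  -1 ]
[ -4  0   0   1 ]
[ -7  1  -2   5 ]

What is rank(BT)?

3

First compute BT:
[[-20,  20,   8,  13],
 [ -8, -11, -14,   9],
 [  7,  -1,   2,  -5],
 [ 16,   1,  10, -15]]
Now row reduce the product.
R2 ← R2 − (2/5)·R1: [0, -19, -86/5, 19/5]
R3 ← R3 + (7/20)·R1: [0, 6, 24/5, -9/20]
R4 ← R4 + (4/5)·R1: [0, 17, 82/5, -23/5]
R3 ← R3 + (6/19)·R2: [0, 0, -12/19, 3/4]
R4 ← R4 + (17/19)·R2: [0, 0, 96/95, -6/5]
R4 ← R4 + (8/5)·R3: [0, 0, 0, 0]
3 nonzero rows, so rank(BT) = 3.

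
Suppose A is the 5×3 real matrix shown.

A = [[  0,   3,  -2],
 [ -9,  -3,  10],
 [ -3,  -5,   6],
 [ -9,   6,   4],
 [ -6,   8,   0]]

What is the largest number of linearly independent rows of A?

2

Row reduce to echelon form.
Swap R1 ↔ R2
R3 ← R3 − (1/3)·R1: [0, -4, 8/3]
R4 ← R4 − R1: [0, 9, -6]
R5 ← R5 − (2/3)·R1: [0, 10, -20/3]
R3 ← R3 + (4/3)·R2: [0, 0, 0]
R4 ← R4 − (3)·R2: [0, 0, 0]
R5 ← R5 − (10/3)·R2: [0, 0, 0]
Echelon form has 2 nonzero rows, so rank(A) = 2.
The rank gives the maximum number of linearly independent rows: 2.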